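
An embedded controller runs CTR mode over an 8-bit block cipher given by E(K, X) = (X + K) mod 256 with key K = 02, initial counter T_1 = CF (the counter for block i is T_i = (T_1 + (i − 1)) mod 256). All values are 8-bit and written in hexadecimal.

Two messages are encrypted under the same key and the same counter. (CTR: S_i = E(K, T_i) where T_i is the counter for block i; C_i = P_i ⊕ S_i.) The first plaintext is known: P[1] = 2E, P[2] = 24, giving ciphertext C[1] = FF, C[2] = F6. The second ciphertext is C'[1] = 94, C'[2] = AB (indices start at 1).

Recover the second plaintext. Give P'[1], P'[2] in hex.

In CTR with a reused counter, both messages share the same keystream S_i, so C_i ⊕ C'_i = P_i ⊕ P'_i and thus P'_i = P_i ⊕ C_i ⊕ C'_i.
P'[1]: 2E ⊕ FF ⊕ 94 = 45.
P'[2]: 24 ⊕ F6 ⊕ AB = 79.

P'[1] = 45, P'[2] = 79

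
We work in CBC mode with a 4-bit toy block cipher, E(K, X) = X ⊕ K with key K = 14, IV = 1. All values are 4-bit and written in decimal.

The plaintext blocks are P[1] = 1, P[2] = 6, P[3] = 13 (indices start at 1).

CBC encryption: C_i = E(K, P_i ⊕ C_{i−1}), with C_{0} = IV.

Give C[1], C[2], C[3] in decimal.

C[1]: P[1] ⊕ 1 = 0; E(K, 0) = 14.
C[2]: P[2] ⊕ 14 = 8; E(K, 8) = 6.
C[3]: P[3] ⊕ 6 = 11; E(K, 11) = 5.

C[1] = 14, C[2] = 6, C[3] = 5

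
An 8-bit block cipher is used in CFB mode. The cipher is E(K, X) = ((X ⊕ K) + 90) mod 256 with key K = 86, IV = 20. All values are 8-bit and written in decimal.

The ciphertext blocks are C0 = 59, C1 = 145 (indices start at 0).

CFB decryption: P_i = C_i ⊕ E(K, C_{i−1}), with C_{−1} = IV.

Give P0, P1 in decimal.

P0: E(K, 20) = 156; 59 ⊕ 156 = 167.
P1: E(K, 59) = 199; 145 ⊕ 199 = 86.

P0 = 167, P1 = 86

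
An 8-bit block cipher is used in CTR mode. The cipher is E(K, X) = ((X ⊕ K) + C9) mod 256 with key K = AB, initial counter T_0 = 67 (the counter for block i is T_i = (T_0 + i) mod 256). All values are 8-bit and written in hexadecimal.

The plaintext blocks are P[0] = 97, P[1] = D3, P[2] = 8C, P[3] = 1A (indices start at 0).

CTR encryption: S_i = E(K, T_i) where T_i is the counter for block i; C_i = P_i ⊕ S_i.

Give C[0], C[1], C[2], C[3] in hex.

C[0]: T = 67, S = E(K, T) = 95; 97 ⊕ 95 = 02.
C[1]: T = 68, S = E(K, T) = 8C; D3 ⊕ 8C = 5F.
C[2]: T = 69, S = E(K, T) = 8B; 8C ⊕ 8B = 07.
C[3]: T = 6A, S = E(K, T) = 8A; 1A ⊕ 8A = 90.

C[0] = 02, C[1] = 5F, C[2] = 07, C[3] = 90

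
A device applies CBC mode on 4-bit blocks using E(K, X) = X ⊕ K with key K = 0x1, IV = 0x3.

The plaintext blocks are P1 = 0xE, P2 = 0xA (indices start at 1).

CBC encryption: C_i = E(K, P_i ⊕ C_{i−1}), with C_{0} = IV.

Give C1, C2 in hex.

C1 = 0xC, C2 = 0x7

C1: P1 ⊕ 0x3 = 0xD; E(K, 0xD) = 0xC.
C2: P2 ⊕ 0xC = 0x6; E(K, 0x6) = 0x7.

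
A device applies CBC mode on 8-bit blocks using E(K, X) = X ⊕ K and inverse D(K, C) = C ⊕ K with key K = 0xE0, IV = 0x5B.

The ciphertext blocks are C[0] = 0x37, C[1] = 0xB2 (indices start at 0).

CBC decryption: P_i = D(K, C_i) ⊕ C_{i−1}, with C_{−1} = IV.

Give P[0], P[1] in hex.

P[0]: D(K, 0x37) = 0xD7; 0xD7 ⊕ 0x5B = 0x8C.
P[1]: D(K, 0xB2) = 0x52; 0x52 ⊕ 0x37 = 0x65.

P[0] = 0x8C, P[1] = 0x65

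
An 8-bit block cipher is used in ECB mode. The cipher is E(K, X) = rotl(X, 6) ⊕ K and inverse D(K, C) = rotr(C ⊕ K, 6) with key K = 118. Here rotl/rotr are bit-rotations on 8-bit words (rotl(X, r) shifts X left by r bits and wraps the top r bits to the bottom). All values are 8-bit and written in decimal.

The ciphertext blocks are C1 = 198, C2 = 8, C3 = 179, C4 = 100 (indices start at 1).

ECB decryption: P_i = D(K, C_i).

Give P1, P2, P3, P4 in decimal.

P1 = 194, P2 = 249, P3 = 23, P4 = 72

P1: D(K, 198) = 194.
P2: D(K, 8) = 249.
P3: D(K, 179) = 23.
P4: D(K, 100) = 72.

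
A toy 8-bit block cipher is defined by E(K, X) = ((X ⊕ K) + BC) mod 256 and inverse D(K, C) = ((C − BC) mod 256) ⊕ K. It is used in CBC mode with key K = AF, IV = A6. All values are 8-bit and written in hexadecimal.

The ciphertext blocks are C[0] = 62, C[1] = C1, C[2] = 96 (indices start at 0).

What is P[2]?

P[2] = B4

CBC decryption: P_i = D(K, C_i) ⊕ C_{i−1}, with C_{−1} = IV.
P[2]: D(K, 96) = 75; 75 ⊕ C1 = B4.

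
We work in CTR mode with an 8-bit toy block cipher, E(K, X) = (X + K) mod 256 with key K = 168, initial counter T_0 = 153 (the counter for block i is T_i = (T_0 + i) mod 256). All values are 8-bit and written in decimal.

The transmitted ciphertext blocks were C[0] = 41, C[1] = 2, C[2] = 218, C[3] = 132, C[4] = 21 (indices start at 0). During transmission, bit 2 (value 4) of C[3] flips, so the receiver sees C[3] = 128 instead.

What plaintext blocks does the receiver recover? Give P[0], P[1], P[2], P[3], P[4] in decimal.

P[0] = 104, P[1] = 64, P[2] = 153, P[3] = 196, P[4] = 80

CTR decryption: S_i = E(K, T_i) where T_i is the counter for block i; P_i = C_i ⊕ S_i.
Only C[3] changed, to 128. In CTR, a change in C_i flips the same bit in P_i only; the keystream is unaffected. Decrypting the received ciphertext:
P[0]: T = 153, S = E(K, T) = 65; 41 ⊕ 65 = 104.
P[1]: T = 154, S = E(K, T) = 66; 2 ⊕ 66 = 64.
P[2]: T = 155, S = E(K, T) = 67; 218 ⊕ 67 = 153.
P[3]: T = 156, S = E(K, T) = 68; 128 ⊕ 68 = 196.
P[4]: T = 157, S = E(K, T) = 69; 21 ⊕ 69 = 80.
Blocks that differ from the original plaintext: P[3].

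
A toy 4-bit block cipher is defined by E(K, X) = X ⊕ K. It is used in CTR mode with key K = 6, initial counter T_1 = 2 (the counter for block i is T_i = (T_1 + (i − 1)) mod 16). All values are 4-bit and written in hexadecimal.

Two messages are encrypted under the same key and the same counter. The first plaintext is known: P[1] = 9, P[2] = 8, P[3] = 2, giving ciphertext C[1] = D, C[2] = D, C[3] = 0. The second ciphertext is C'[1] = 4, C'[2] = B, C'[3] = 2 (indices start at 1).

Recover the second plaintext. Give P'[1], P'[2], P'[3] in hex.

In CTR with a reused counter, both messages share the same keystream S_i, so C_i ⊕ C'_i = P_i ⊕ P'_i and thus P'_i = P_i ⊕ C_i ⊕ C'_i.
P'[1]: 9 ⊕ D ⊕ 4 = 0.
P'[2]: 8 ⊕ D ⊕ B = E.
P'[3]: 2 ⊕ 0 ⊕ 2 = 0.

P'[1] = 0, P'[2] = E, P'[3] = 0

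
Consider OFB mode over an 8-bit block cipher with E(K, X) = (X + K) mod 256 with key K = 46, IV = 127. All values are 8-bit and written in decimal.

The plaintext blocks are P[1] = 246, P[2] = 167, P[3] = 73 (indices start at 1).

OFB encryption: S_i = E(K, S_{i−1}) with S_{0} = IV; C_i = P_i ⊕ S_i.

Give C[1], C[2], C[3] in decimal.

C[1] = 91, C[2] = 124, C[3] = 64

C[1]: S = E(K, 127) = 173; 246 ⊕ 173 = 91.
C[2]: S = E(K, 173) = 219; 167 ⊕ 219 = 124.
C[3]: S = E(K, 219) = 9; 73 ⊕ 9 = 64.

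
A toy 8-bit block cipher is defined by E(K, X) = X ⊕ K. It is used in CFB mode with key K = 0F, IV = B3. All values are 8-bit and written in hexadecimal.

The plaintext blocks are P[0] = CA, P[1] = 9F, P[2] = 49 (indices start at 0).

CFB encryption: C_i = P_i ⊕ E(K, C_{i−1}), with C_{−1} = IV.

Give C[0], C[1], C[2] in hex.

C[0] = 76, C[1] = E6, C[2] = A0

C[0]: E(K, B3) = BC; CA ⊕ BC = 76.
C[1]: E(K, 76) = 79; 9F ⊕ 79 = E6.
C[2]: E(K, E6) = E9; 49 ⊕ E9 = A0.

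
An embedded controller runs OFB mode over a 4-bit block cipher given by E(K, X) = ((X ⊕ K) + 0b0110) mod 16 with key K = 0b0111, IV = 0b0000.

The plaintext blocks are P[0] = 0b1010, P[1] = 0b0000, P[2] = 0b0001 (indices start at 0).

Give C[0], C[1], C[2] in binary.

C[0] = 0b0111, C[1] = 0b0000, C[2] = 0b1100

OFB encryption: S_i = E(K, S_{i−1}) with S_{−1} = IV; C_i = P_i ⊕ S_i.
C[0]: S = E(K, 0b0000) = 0b1101; 0b1010 ⊕ 0b1101 = 0b0111.
C[1]: S = E(K, 0b1101) = 0b0000; 0b0000 ⊕ 0b0000 = 0b0000.
C[2]: S = E(K, 0b0000) = 0b1101; 0b0001 ⊕ 0b1101 = 0b1100.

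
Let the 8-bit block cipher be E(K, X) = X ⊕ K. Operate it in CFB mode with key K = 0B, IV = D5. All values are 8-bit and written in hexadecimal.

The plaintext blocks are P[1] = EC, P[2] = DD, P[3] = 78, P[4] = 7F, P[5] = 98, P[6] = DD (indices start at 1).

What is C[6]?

CFB encryption: C_i = P_i ⊕ E(K, C_{i−1}), with C_{0} = IV.
C[1]: E(K, D5) = DE; EC ⊕ DE = 32.
C[2]: E(K, 32) = 39; DD ⊕ 39 = E4.
C[3]: E(K, E4) = EF; 78 ⊕ EF = 97.
C[4]: E(K, 97) = 9C; 7F ⊕ 9C = E3.
C[5]: E(K, E3) = E8; 98 ⊕ E8 = 70.
C[6]: E(K, 70) = 7B; DD ⊕ 7B = A6.

C[6] = A6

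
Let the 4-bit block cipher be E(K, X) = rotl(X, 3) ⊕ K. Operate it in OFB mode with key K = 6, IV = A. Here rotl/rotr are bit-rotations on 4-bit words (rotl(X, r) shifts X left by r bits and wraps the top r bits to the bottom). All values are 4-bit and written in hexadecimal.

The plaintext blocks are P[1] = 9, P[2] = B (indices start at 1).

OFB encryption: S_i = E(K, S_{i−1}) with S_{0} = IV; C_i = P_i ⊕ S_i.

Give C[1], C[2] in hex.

C[1]: S = E(K, A) = 3; 9 ⊕ 3 = A.
C[2]: S = E(K, 3) = F; B ⊕ F = 4.

C[1] = A, C[2] = 4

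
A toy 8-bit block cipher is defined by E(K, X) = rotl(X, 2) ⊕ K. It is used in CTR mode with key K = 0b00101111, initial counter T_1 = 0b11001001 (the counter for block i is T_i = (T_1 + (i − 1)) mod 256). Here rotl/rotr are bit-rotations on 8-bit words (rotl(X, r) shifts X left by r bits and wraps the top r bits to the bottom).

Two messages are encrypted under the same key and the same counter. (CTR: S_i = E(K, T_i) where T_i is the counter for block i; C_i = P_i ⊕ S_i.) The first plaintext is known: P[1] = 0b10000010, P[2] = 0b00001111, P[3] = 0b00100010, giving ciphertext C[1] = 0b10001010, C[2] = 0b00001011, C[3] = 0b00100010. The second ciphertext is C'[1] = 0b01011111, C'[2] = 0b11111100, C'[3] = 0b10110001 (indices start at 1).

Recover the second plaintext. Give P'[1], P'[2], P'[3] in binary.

In CTR with a reused counter, both messages share the same keystream S_i, so C_i ⊕ C'_i = P_i ⊕ P'_i and thus P'_i = P_i ⊕ C_i ⊕ C'_i.
P'[1]: 0b10000010 ⊕ 0b10001010 ⊕ 0b01011111 = 0b01010111.
P'[2]: 0b00001111 ⊕ 0b00001011 ⊕ 0b11111100 = 0b11111000.
P'[3]: 0b00100010 ⊕ 0b00100010 ⊕ 0b10110001 = 0b10110001.

P'[1] = 0b01010111, P'[2] = 0b11111000, P'[3] = 0b10110001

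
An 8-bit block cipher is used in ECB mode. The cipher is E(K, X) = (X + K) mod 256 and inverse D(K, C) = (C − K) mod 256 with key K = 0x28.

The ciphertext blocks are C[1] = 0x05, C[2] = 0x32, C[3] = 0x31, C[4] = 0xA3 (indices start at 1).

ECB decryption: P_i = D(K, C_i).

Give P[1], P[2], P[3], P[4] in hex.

P[1]: D(K, 0x05) = 0xDD.
P[2]: D(K, 0x32) = 0x0A.
P[3]: D(K, 0x31) = 0x09.
P[4]: D(K, 0xA3) = 0x7B.

P[1] = 0xDD, P[2] = 0x0A, P[3] = 0x09, P[4] = 0x7B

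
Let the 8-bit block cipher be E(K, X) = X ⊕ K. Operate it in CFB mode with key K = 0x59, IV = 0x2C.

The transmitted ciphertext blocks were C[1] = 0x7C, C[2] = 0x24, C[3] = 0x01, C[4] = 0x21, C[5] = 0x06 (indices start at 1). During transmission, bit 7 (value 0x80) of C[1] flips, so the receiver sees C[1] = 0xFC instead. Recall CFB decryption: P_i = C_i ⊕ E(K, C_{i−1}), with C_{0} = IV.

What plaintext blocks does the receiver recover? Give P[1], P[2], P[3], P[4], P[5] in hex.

Only C[1] changed, to 0xFC. In CFB, a change in C_i flips the same bit in P_i and garbles P_{i+1}. Decrypting the received ciphertext:
P[1]: E(K, 0x2C) = 0x75; 0xFC ⊕ 0x75 = 0x89.
P[2]: E(K, 0xFC) = 0xA5; 0x24 ⊕ 0xA5 = 0x81.
P[3]: E(K, 0x24) = 0x7D; 0x01 ⊕ 0x7D = 0x7C.
P[4]: E(K, 0x01) = 0x58; 0x21 ⊕ 0x58 = 0x79.
P[5]: E(K, 0x21) = 0x78; 0x06 ⊕ 0x78 = 0x7E.
Blocks that differ from the original plaintext: P[1], P[2].

P[1] = 0x89, P[2] = 0x81, P[3] = 0x7C, P[4] = 0x79, P[5] = 0x7E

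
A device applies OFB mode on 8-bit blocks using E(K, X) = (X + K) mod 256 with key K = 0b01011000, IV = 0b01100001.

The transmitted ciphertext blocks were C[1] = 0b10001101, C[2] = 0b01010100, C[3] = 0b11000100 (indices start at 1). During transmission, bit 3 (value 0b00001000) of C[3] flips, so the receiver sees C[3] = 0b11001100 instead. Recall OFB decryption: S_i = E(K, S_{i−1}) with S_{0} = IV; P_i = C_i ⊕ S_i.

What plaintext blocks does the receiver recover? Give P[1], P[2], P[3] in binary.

P[1] = 0b00110100, P[2] = 0b01000101, P[3] = 0b10100101

Only C[3] changed, to 0b11001100. In OFB, a change in C_i flips the same bit in P_i only; the keystream is unaffected. Decrypting the received ciphertext:
P[1]: S = E(K, 0b01100001) = 0b10111001; 0b10001101 ⊕ 0b10111001 = 0b00110100.
P[2]: S = E(K, 0b10111001) = 0b00010001; 0b01010100 ⊕ 0b00010001 = 0b01000101.
P[3]: S = E(K, 0b00010001) = 0b01101001; 0b11001100 ⊕ 0b01101001 = 0b10100101.
Blocks that differ from the original plaintext: P[3].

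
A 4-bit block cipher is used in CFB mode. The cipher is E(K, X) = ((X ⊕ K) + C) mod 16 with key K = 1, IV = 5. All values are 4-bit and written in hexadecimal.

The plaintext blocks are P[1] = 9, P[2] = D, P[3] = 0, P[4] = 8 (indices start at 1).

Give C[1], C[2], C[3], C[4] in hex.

C[1] = 9, C[2] = 9, C[3] = 4, C[4] = 9

CFB encryption: C_i = P_i ⊕ E(K, C_{i−1}), with C_{0} = IV.
C[1]: E(K, 5) = 0; 9 ⊕ 0 = 9.
C[2]: E(K, 9) = 4; D ⊕ 4 = 9.
C[3]: E(K, 9) = 4; 0 ⊕ 4 = 4.
C[4]: E(K, 4) = 1; 8 ⊕ 1 = 9.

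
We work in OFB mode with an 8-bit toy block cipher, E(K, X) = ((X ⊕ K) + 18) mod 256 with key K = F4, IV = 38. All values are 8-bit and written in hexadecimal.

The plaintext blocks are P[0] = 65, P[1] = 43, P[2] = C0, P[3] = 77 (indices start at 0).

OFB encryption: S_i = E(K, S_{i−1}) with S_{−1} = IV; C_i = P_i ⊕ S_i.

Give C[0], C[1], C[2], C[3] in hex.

C[0]: S = E(K, 38) = E4; 65 ⊕ E4 = 81.
C[1]: S = E(K, E4) = 28; 43 ⊕ 28 = 6B.
C[2]: S = E(K, 28) = F4; C0 ⊕ F4 = 34.
C[3]: S = E(K, F4) = 18; 77 ⊕ 18 = 6F.

C[0] = 81, C[1] = 6B, C[2] = 34, C[3] = 6F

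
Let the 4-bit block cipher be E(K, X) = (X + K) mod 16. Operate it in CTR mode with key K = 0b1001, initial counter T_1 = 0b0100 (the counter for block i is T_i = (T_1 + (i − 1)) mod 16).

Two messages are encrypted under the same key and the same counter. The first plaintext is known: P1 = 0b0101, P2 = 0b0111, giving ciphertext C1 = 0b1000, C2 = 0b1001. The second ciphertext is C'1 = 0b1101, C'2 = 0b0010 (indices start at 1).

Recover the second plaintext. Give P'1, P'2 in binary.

P'1 = 0b0000, P'2 = 0b1100

In CTR with a reused counter, both messages share the same keystream S_i, so C_i ⊕ C'_i = P_i ⊕ P'_i and thus P'_i = P_i ⊕ C_i ⊕ C'_i.
P'1: 0b0101 ⊕ 0b1000 ⊕ 0b1101 = 0b0000.
P'2: 0b0111 ⊕ 0b1001 ⊕ 0b0010 = 0b1100.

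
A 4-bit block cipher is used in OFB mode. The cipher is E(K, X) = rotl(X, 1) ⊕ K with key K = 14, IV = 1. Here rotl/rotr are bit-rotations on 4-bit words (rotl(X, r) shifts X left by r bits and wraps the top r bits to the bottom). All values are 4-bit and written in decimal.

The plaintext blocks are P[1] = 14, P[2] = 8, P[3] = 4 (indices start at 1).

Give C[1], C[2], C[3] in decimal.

C[1] = 2, C[2] = 15, C[3] = 4

OFB encryption: S_i = E(K, S_{i−1}) with S_{0} = IV; C_i = P_i ⊕ S_i.
C[1]: S = E(K, 1) = 12; 14 ⊕ 12 = 2.
C[2]: S = E(K, 12) = 7; 8 ⊕ 7 = 15.
C[3]: S = E(K, 7) = 0; 4 ⊕ 0 = 4.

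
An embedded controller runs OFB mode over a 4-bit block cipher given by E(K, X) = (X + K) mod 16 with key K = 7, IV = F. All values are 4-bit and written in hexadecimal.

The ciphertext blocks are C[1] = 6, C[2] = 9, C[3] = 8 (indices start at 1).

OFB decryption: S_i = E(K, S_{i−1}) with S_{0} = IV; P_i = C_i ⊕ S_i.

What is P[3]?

P[3] = C

P[1]: S = E(K, F) = 6; 6 ⊕ 6 = 0.
P[2]: S = E(K, 6) = D; 9 ⊕ D = 4.
P[3]: S = E(K, D) = 4; 8 ⊕ 4 = C.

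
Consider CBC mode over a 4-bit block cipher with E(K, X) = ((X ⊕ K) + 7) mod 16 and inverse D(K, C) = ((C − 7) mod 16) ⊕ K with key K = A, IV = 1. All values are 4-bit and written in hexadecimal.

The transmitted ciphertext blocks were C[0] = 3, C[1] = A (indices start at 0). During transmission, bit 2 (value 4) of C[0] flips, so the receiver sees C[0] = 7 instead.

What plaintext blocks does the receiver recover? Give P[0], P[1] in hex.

CBC decryption: P_i = D(K, C_i) ⊕ C_{i−1}, with C_{−1} = IV.
Only C[0] changed, to 7. In CBC, a change in C_i garbles P_i and flips the same bit in P_{i+1}. Decrypting the received ciphertext:
P[0]: D(K, 7) = A; A ⊕ 1 = B.
P[1]: D(K, A) = 9; 9 ⊕ 7 = E.
Blocks that differ from the original plaintext: P[0], P[1].

P[0] = B, P[1] = E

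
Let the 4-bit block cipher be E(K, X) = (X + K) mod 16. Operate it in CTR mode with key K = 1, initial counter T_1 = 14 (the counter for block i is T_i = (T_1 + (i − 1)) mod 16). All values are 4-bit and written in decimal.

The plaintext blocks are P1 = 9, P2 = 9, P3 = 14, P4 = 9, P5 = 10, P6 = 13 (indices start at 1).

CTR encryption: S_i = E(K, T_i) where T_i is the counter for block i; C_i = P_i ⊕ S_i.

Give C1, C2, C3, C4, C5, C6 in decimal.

C1 = 6, C2 = 9, C3 = 15, C4 = 11, C5 = 9, C6 = 9

C1: T = 14, S = E(K, T) = 15; 9 ⊕ 15 = 6.
C2: T = 15, S = E(K, T) = 0; 9 ⊕ 0 = 9.
C3: T = 0, S = E(K, T) = 1; 14 ⊕ 1 = 15.
C4: T = 1, S = E(K, T) = 2; 9 ⊕ 2 = 11.
C5: T = 2, S = E(K, T) = 3; 10 ⊕ 3 = 9.
C6: T = 3, S = E(K, T) = 4; 13 ⊕ 4 = 9.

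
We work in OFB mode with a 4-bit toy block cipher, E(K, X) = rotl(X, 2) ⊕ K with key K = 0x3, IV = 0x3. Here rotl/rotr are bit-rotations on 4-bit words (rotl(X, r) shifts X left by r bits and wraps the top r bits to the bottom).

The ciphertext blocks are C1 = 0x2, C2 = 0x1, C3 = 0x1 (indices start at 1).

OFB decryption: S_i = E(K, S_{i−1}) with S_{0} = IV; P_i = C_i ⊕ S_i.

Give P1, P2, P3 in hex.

P1 = 0xD, P2 = 0xD, P3 = 0x1

P1: S = E(K, 0x3) = 0xF; 0x2 ⊕ 0xF = 0xD.
P2: S = E(K, 0xF) = 0xC; 0x1 ⊕ 0xC = 0xD.
P3: S = E(K, 0xC) = 0x0; 0x1 ⊕ 0x0 = 0x1.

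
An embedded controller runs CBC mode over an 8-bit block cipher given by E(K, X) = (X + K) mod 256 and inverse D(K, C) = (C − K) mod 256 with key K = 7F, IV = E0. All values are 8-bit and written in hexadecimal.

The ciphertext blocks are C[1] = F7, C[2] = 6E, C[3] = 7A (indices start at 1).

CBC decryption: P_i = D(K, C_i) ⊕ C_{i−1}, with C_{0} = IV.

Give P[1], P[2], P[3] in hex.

P[1]: D(K, F7) = 78; 78 ⊕ E0 = 98.
P[2]: D(K, 6E) = EF; EF ⊕ F7 = 18.
P[3]: D(K, 7A) = FB; FB ⊕ 6E = 95.

P[1] = 98, P[2] = 18, P[3] = 95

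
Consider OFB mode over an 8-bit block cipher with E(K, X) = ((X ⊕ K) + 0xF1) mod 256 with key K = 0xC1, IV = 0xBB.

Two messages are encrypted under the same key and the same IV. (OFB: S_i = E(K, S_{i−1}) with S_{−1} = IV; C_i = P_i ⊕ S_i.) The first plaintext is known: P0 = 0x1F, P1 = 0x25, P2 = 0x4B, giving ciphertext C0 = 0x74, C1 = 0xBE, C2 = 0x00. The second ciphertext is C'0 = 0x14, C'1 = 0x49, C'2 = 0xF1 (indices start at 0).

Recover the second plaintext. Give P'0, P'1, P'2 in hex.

P'0 = 0x7F, P'1 = 0xD2, P'2 = 0xBA

In OFB with a reused IV, both messages share the same keystream S_i, so C_i ⊕ C'_i = P_i ⊕ P'_i and thus P'_i = P_i ⊕ C_i ⊕ C'_i.
P'0: 0x1F ⊕ 0x74 ⊕ 0x14 = 0x7F.
P'1: 0x25 ⊕ 0xBE ⊕ 0x49 = 0xD2.
P'2: 0x4B ⊕ 0x00 ⊕ 0xF1 = 0xBA.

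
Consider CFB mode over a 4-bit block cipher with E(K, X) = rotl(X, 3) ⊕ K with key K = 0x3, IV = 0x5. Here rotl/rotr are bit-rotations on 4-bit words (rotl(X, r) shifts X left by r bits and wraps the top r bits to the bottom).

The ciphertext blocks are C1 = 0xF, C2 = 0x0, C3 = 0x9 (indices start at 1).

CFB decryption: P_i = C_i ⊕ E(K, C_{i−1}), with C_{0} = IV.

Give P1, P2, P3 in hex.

P1 = 0x6, P2 = 0xC, P3 = 0xA

P1: E(K, 0x5) = 0x9; 0xF ⊕ 0x9 = 0x6.
P2: E(K, 0xF) = 0xC; 0x0 ⊕ 0xC = 0xC.
P3: E(K, 0x0) = 0x3; 0x9 ⊕ 0x3 = 0xA.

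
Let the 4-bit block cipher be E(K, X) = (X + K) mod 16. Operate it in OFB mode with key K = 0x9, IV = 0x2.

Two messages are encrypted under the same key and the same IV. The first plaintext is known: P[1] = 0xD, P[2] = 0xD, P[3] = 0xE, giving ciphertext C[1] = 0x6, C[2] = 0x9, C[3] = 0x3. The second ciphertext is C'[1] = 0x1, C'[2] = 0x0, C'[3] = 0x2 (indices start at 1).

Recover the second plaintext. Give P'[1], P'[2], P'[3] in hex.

In OFB with a reused IV, both messages share the same keystream S_i, so C_i ⊕ C'_i = P_i ⊕ P'_i and thus P'_i = P_i ⊕ C_i ⊕ C'_i.
P'[1]: 0xD ⊕ 0x6 ⊕ 0x1 = 0xA.
P'[2]: 0xD ⊕ 0x9 ⊕ 0x0 = 0x4.
P'[3]: 0xE ⊕ 0x3 ⊕ 0x2 = 0xF.

P'[1] = 0xA, P'[2] = 0x4, P'[3] = 0xF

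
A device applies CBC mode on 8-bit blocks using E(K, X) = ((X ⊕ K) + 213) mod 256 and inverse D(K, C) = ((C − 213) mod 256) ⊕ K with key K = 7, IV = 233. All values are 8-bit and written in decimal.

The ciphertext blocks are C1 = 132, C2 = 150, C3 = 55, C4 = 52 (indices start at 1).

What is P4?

P4 = 111

CBC decryption: P_i = D(K, C_i) ⊕ C_{i−1}, with C_{0} = IV.
P4: D(K, 52) = 88; 88 ⊕ 55 = 111.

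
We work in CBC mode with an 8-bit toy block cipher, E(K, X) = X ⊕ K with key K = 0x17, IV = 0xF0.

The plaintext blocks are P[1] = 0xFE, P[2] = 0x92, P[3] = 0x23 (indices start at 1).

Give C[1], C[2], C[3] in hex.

CBC encryption: C_i = E(K, P_i ⊕ C_{i−1}), with C_{0} = IV.
C[1]: P[1] ⊕ 0xF0 = 0x0E; E(K, 0x0E) = 0x19.
C[2]: P[2] ⊕ 0x19 = 0x8B; E(K, 0x8B) = 0x9C.
C[3]: P[3] ⊕ 0x9C = 0xBF; E(K, 0xBF) = 0xA8.

C[1] = 0x19, C[2] = 0x9C, C[3] = 0xA8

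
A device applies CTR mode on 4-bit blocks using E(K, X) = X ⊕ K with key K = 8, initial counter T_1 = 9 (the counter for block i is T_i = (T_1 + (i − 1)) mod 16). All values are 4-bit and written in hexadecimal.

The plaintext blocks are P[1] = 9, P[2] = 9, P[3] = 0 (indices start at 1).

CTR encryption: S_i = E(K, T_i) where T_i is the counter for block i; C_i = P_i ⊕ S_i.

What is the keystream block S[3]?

C[1]: T = 9, S = E(K, T) = 1; 9 ⊕ 1 = 8.
C[2]: T = A, S = E(K, T) = 2; 9 ⊕ 2 = B.
C[3]: T = B, S = E(K, T) = 3; 0 ⊕ 3 = 3.
So S[3] = 3.

3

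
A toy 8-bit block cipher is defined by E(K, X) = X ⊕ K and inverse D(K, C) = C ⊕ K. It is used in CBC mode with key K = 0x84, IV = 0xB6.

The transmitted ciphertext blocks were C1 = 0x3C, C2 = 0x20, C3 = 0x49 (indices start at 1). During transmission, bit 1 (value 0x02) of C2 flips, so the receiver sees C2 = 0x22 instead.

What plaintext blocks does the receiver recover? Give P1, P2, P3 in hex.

P1 = 0x0E, P2 = 0x9A, P3 = 0xEF

CBC decryption: P_i = D(K, C_i) ⊕ C_{i−1}, with C_{0} = IV.
Only C2 changed, to 0x22. In CBC, a change in C_i garbles P_i and flips the same bit in P_{i+1}. Decrypting the received ciphertext:
P1: D(K, 0x3C) = 0xB8; 0xB8 ⊕ 0xB6 = 0x0E.
P2: D(K, 0x22) = 0xA6; 0xA6 ⊕ 0x3C = 0x9A.
P3: D(K, 0x49) = 0xCD; 0xCD ⊕ 0x22 = 0xEF.
Blocks that differ from the original plaintext: P2, P3.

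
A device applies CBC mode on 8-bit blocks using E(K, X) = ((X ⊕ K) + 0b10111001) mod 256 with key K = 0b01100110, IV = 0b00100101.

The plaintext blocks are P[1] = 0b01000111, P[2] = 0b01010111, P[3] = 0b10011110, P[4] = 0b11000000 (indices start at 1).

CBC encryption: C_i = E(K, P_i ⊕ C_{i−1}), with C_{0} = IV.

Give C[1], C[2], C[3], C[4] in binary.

C[1] = 0b10111101, C[2] = 0b01000101, C[3] = 0b01110110, C[4] = 0b10001001

C[1]: P[1] ⊕ 0b00100101 = 0b01100010; E(K, 0b01100010) = 0b10111101.
C[2]: P[2] ⊕ 0b10111101 = 0b11101010; E(K, 0b11101010) = 0b01000101.
C[3]: P[3] ⊕ 0b01000101 = 0b11011011; E(K, 0b11011011) = 0b01110110.
C[4]: P[4] ⊕ 0b01110110 = 0b10110110; E(K, 0b10110110) = 0b10001001.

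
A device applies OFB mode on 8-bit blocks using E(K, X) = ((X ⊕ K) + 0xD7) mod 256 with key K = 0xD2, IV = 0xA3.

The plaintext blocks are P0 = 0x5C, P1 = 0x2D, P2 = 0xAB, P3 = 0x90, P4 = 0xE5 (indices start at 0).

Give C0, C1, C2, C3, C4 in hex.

C0 = 0x14, C1 = 0x5C, C2 = 0xD1, C3 = 0xEF, C4 = 0x61

OFB encryption: S_i = E(K, S_{i−1}) with S_{−1} = IV; C_i = P_i ⊕ S_i.
C0: S = E(K, 0xA3) = 0x48; 0x5C ⊕ 0x48 = 0x14.
C1: S = E(K, 0x48) = 0x71; 0x2D ⊕ 0x71 = 0x5C.
C2: S = E(K, 0x71) = 0x7A; 0xAB ⊕ 0x7A = 0xD1.
C3: S = E(K, 0x7A) = 0x7F; 0x90 ⊕ 0x7F = 0xEF.
C4: S = E(K, 0x7F) = 0x84; 0xE5 ⊕ 0x84 = 0x61.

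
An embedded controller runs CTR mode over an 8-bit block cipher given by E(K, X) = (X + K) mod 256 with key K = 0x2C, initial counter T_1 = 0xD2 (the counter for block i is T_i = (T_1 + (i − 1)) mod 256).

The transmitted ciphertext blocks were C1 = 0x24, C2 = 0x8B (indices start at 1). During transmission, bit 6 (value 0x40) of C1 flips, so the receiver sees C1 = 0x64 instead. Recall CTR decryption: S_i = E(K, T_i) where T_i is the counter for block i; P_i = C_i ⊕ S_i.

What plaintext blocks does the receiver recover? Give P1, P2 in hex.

P1 = 0x9A, P2 = 0x74

Only C1 changed, to 0x64. In CTR, a change in C_i flips the same bit in P_i only; the keystream is unaffected. Decrypting the received ciphertext:
P1: T = 0xD2, S = E(K, T) = 0xFE; 0x64 ⊕ 0xFE = 0x9A.
P2: T = 0xD3, S = E(K, T) = 0xFF; 0x8B ⊕ 0xFF = 0x74.
Blocks that differ from the original plaintext: P1.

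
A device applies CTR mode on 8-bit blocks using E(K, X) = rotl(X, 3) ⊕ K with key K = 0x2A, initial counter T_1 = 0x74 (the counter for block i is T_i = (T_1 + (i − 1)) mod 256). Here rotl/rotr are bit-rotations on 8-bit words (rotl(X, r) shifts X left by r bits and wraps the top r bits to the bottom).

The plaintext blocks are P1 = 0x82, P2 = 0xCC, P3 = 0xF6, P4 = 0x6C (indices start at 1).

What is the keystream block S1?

CTR encryption: S_i = E(K, T_i) where T_i is the counter for block i; C_i = P_i ⊕ S_i.
C1: T = 0x74, S = E(K, T) = 0x89; 0x82 ⊕ 0x89 = 0x0B.
So S1 = 0x89.

0x89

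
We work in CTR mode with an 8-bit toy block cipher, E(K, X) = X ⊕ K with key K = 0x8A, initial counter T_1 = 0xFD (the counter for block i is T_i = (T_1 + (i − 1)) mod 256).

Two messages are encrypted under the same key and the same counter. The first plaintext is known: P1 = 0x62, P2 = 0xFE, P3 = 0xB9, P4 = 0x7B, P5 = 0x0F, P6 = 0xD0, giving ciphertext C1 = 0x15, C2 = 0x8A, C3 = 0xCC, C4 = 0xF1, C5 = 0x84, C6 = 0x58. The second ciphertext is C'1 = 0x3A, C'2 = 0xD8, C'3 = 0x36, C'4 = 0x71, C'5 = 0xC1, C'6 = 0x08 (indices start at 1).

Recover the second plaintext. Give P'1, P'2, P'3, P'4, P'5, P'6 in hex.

P'1 = 0x4D, P'2 = 0xAC, P'3 = 0x43, P'4 = 0xFB, P'5 = 0x4A, P'6 = 0x80

In CTR with a reused counter, both messages share the same keystream S_i, so C_i ⊕ C'_i = P_i ⊕ P'_i and thus P'_i = P_i ⊕ C_i ⊕ C'_i.
P'1: 0x62 ⊕ 0x15 ⊕ 0x3A = 0x4D.
P'2: 0xFE ⊕ 0x8A ⊕ 0xD8 = 0xAC.
P'3: 0xB9 ⊕ 0xCC ⊕ 0x36 = 0x43.
P'4: 0x7B ⊕ 0xF1 ⊕ 0x71 = 0xFB.
P'5: 0x0F ⊕ 0x84 ⊕ 0xC1 = 0x4A.
P'6: 0xD0 ⊕ 0x58 ⊕ 0x08 = 0x80.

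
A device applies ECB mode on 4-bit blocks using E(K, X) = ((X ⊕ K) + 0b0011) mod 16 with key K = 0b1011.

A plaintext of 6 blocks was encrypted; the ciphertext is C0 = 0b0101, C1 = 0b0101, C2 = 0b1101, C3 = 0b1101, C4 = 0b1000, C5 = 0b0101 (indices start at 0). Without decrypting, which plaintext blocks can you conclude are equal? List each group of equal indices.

ECB encrypts each block independently with the same key, so equal ciphertext blocks imply equal plaintext blocks.
C0 = C1 = C5 = 0b0101, so P0 = P1 = P5.
C2 = C3 = 0b1101, so P2 = P3.

P0 = P1 = P5; P2 = P3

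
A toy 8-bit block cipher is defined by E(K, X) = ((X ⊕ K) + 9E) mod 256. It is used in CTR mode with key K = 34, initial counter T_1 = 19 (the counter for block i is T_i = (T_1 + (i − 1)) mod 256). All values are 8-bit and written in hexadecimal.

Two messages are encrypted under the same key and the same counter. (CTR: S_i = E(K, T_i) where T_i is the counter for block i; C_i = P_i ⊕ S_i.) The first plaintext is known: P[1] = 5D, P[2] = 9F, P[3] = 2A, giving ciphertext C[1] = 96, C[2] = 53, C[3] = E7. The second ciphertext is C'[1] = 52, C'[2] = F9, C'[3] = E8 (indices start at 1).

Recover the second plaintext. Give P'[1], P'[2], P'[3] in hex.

P'[1] = 99, P'[2] = 35, P'[3] = 25

In CTR with a reused counter, both messages share the same keystream S_i, so C_i ⊕ C'_i = P_i ⊕ P'_i and thus P'_i = P_i ⊕ C_i ⊕ C'_i.
P'[1]: 5D ⊕ 96 ⊕ 52 = 99.
P'[2]: 9F ⊕ 53 ⊕ F9 = 35.
P'[3]: 2A ⊕ E7 ⊕ E8 = 25.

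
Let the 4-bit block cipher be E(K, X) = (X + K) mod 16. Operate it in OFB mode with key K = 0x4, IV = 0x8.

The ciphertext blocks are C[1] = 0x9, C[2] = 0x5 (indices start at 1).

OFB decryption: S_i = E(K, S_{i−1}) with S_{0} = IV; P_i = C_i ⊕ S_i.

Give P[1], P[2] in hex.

P[1] = 0x5, P[2] = 0x5

P[1]: S = E(K, 0x8) = 0xC; 0x9 ⊕ 0xC = 0x5.
P[2]: S = E(K, 0xC) = 0x0; 0x5 ⊕ 0x0 = 0x5.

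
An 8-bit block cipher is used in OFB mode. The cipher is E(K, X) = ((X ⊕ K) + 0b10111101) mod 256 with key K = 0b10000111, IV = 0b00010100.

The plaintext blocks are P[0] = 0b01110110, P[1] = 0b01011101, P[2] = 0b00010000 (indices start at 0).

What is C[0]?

OFB encryption: S_i = E(K, S_{i−1}) with S_{−1} = IV; C_i = P_i ⊕ S_i.
C[0]: S = E(K, 0b00010100) = 0b01010000; 0b01110110 ⊕ 0b01010000 = 0b00100110.

C[0] = 0b00100110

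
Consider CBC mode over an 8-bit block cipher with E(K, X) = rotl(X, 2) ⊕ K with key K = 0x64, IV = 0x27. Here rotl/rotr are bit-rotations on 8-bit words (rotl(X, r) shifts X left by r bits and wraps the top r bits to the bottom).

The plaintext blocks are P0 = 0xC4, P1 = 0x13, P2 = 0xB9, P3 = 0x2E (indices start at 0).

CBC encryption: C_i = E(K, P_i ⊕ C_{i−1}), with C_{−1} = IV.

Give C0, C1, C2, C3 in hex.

C0 = 0xEB, C1 = 0x87, C2 = 0x9C, C3 = 0xAE

C0: P0 ⊕ 0x27 = 0xE3; E(K, 0xE3) = 0xEB.
C1: P1 ⊕ 0xEB = 0xF8; E(K, 0xF8) = 0x87.
C2: P2 ⊕ 0x87 = 0x3E; E(K, 0x3E) = 0x9C.
C3: P3 ⊕ 0x9C = 0xB2; E(K, 0xB2) = 0xAE.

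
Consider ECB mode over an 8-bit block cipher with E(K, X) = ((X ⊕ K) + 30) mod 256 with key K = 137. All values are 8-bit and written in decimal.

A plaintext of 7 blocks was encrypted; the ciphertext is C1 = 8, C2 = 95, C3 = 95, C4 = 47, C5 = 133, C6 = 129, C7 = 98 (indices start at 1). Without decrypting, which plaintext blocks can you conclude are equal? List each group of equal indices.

P2 = P3

ECB encrypts each block independently with the same key, so equal ciphertext blocks imply equal plaintext blocks.
C2 = C3 = 95, so P2 = P3.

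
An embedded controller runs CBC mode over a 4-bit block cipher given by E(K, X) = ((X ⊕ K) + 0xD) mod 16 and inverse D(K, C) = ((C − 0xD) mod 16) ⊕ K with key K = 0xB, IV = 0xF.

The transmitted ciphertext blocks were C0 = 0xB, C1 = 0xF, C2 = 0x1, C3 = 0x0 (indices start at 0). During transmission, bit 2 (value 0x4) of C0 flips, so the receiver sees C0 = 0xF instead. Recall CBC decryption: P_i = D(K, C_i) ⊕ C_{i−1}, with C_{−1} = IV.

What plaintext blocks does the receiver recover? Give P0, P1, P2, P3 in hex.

Only C0 changed, to 0xF. In CBC, a change in C_i garbles P_i and flips the same bit in P_{i+1}. Decrypting the received ciphertext:
P0: D(K, 0xF) = 0x9; 0x9 ⊕ 0xF = 0x6.
P1: D(K, 0xF) = 0x9; 0x9 ⊕ 0xF = 0x6.
P2: D(K, 0x1) = 0xF; 0xF ⊕ 0xF = 0x0.
P3: D(K, 0x0) = 0x8; 0x8 ⊕ 0x1 = 0x9.
Blocks that differ from the original plaintext: P0, P1.

P0 = 0x6, P1 = 0x6, P2 = 0x0, P3 = 0x9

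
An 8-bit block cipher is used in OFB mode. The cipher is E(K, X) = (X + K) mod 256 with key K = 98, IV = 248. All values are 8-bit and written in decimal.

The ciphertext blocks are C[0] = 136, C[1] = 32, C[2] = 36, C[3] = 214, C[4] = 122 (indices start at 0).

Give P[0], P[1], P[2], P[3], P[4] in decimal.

P[0] = 210, P[1] = 156, P[2] = 58, P[3] = 86, P[4] = 152

OFB decryption: S_i = E(K, S_{i−1}) with S_{−1} = IV; P_i = C_i ⊕ S_i.
P[0]: S = E(K, 248) = 90; 136 ⊕ 90 = 210.
P[1]: S = E(K, 90) = 188; 32 ⊕ 188 = 156.
P[2]: S = E(K, 188) = 30; 36 ⊕ 30 = 58.
P[3]: S = E(K, 30) = 128; 214 ⊕ 128 = 86.
P[4]: S = E(K, 128) = 226; 122 ⊕ 226 = 152.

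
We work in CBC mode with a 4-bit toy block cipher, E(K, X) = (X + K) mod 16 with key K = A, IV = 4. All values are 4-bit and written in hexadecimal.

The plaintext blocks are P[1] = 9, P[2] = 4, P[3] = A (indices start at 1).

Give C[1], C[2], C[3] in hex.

CBC encryption: C_i = E(K, P_i ⊕ C_{i−1}), with C_{0} = IV.
C[1]: P[1] ⊕ 4 = D; E(K, D) = 7.
C[2]: P[2] ⊕ 7 = 3; E(K, 3) = D.
C[3]: P[3] ⊕ D = 7; E(K, 7) = 1.

C[1] = 7, C[2] = D, C[3] = 1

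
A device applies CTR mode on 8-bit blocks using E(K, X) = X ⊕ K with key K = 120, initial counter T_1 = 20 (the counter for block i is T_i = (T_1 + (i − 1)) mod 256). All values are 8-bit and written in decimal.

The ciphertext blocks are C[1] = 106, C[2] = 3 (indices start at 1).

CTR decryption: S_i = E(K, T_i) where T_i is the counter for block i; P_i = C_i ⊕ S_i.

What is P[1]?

P[1]: T = 20, S = E(K, T) = 108; 106 ⊕ 108 = 6.

P[1] = 6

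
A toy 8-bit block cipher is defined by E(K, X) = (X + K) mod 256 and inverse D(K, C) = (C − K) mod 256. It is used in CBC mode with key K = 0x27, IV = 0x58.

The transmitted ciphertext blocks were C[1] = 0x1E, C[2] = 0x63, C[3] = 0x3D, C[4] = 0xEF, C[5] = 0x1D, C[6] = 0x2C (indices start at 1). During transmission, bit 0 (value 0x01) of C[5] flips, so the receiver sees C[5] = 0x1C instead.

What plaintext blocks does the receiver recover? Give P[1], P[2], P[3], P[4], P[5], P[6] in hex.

CBC decryption: P_i = D(K, C_i) ⊕ C_{i−1}, with C_{0} = IV.
Only C[5] changed, to 0x1C. In CBC, a change in C_i garbles P_i and flips the same bit in P_{i+1}. Decrypting the received ciphertext:
P[1]: D(K, 0x1E) = 0xF7; 0xF7 ⊕ 0x58 = 0xAF.
P[2]: D(K, 0x63) = 0x3C; 0x3C ⊕ 0x1E = 0x22.
P[3]: D(K, 0x3D) = 0x16; 0x16 ⊕ 0x63 = 0x75.
P[4]: D(K, 0xEF) = 0xC8; 0xC8 ⊕ 0x3D = 0xF5.
P[5]: D(K, 0x1C) = 0xF5; 0xF5 ⊕ 0xEF = 0x1A.
P[6]: D(K, 0x2C) = 0x05; 0x05 ⊕ 0x1C = 0x19.
Blocks that differ from the original plaintext: P[5], P[6].

P[1] = 0xAF, P[2] = 0x22, P[3] = 0x75, P[4] = 0xF5, P[5] = 0x1A, P[6] = 0x19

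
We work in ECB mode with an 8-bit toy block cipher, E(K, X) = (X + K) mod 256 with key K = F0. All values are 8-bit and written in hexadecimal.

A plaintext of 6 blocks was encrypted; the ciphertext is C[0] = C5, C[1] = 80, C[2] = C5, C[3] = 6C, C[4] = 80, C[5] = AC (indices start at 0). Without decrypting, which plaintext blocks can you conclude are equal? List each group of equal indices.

P[0] = P[2]; P[1] = P[4]

ECB encrypts each block independently with the same key, so equal ciphertext blocks imply equal plaintext blocks.
C[0] = C[2] = C5, so P[0] = P[2].
C[1] = C[4] = 80, so P[1] = P[4].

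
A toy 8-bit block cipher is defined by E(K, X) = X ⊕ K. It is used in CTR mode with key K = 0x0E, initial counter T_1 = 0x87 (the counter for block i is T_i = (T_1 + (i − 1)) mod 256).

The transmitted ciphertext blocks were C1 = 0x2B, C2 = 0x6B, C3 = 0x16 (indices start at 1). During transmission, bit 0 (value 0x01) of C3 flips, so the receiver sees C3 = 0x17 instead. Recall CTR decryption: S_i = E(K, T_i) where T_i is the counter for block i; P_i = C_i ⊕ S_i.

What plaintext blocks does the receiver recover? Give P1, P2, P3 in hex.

Only C3 changed, to 0x17. In CTR, a change in C_i flips the same bit in P_i only; the keystream is unaffected. Decrypting the received ciphertext:
P1: T = 0x87, S = E(K, T) = 0x89; 0x2B ⊕ 0x89 = 0xA2.
P2: T = 0x88, S = E(K, T) = 0x86; 0x6B ⊕ 0x86 = 0xED.
P3: T = 0x89, S = E(K, T) = 0x87; 0x17 ⊕ 0x87 = 0x90.
Blocks that differ from the original plaintext: P3.

P1 = 0xA2, P2 = 0xED, P3 = 0x90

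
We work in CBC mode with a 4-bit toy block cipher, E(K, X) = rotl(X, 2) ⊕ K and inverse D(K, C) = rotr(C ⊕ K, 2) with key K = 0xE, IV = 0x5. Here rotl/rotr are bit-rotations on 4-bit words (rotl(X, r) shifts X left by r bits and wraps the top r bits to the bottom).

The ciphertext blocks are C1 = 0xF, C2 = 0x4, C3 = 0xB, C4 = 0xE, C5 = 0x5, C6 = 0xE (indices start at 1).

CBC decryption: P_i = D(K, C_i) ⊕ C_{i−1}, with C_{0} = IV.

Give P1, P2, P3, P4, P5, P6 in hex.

P1 = 0x1, P2 = 0x5, P3 = 0x1, P4 = 0xB, P5 = 0x0, P6 = 0x5

P1: D(K, 0xF) = 0x4; 0x4 ⊕ 0x5 = 0x1.
P2: D(K, 0x4) = 0xA; 0xA ⊕ 0xF = 0x5.
P3: D(K, 0xB) = 0x5; 0x5 ⊕ 0x4 = 0x1.
P4: D(K, 0xE) = 0x0; 0x0 ⊕ 0xB = 0xB.
P5: D(K, 0x5) = 0xE; 0xE ⊕ 0xE = 0x0.
P6: D(K, 0xE) = 0x0; 0x0 ⊕ 0x5 = 0x5.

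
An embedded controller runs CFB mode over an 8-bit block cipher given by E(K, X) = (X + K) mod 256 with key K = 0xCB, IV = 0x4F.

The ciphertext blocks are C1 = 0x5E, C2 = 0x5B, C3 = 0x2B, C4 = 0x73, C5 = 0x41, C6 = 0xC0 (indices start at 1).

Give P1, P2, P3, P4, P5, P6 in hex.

P1 = 0x44, P2 = 0x72, P3 = 0x0D, P4 = 0x85, P5 = 0x7F, P6 = 0xCC

CFB decryption: P_i = C_i ⊕ E(K, C_{i−1}), with C_{0} = IV.
P1: E(K, 0x4F) = 0x1A; 0x5E ⊕ 0x1A = 0x44.
P2: E(K, 0x5E) = 0x29; 0x5B ⊕ 0x29 = 0x72.
P3: E(K, 0x5B) = 0x26; 0x2B ⊕ 0x26 = 0x0D.
P4: E(K, 0x2B) = 0xF6; 0x73 ⊕ 0xF6 = 0x85.
P5: E(K, 0x73) = 0x3E; 0x41 ⊕ 0x3E = 0x7F.
P6: E(K, 0x41) = 0x0C; 0xC0 ⊕ 0x0C = 0xCC.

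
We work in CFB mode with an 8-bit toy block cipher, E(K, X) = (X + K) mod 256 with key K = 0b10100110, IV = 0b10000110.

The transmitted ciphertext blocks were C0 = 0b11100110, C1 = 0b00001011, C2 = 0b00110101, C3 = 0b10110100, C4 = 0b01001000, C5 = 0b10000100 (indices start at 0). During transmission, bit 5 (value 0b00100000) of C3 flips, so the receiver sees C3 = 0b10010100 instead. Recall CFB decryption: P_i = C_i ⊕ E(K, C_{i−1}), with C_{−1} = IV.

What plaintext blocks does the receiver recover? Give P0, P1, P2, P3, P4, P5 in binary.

P0 = 0b11001010, P1 = 0b10000111, P2 = 0b10000100, P3 = 0b01001111, P4 = 0b01110010, P5 = 0b01101010

Only C3 changed, to 0b10010100. In CFB, a change in C_i flips the same bit in P_i and garbles P_{i+1}. Decrypting the received ciphertext:
P0: E(K, 0b10000110) = 0b00101100; 0b11100110 ⊕ 0b00101100 = 0b11001010.
P1: E(K, 0b11100110) = 0b10001100; 0b00001011 ⊕ 0b10001100 = 0b10000111.
P2: E(K, 0b00001011) = 0b10110001; 0b00110101 ⊕ 0b10110001 = 0b10000100.
P3: E(K, 0b00110101) = 0b11011011; 0b10010100 ⊕ 0b11011011 = 0b01001111.
P4: E(K, 0b10010100) = 0b00111010; 0b01001000 ⊕ 0b00111010 = 0b01110010.
P5: E(K, 0b01001000) = 0b11101110; 0b10000100 ⊕ 0b11101110 = 0b01101010.
Blocks that differ from the original plaintext: P3, P4.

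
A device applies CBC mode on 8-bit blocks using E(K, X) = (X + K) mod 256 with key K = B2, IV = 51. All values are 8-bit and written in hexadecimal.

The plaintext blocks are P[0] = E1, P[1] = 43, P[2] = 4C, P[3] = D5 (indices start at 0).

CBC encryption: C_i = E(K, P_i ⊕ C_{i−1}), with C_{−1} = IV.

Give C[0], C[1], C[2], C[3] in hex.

C[0] = 62, C[1] = D3, C[2] = 51, C[3] = 36

C[0]: P[0] ⊕ 51 = B0; E(K, B0) = 62.
C[1]: P[1] ⊕ 62 = 21; E(K, 21) = D3.
C[2]: P[2] ⊕ D3 = 9F; E(K, 9F) = 51.
C[3]: P[3] ⊕ 51 = 84; E(K, 84) = 36.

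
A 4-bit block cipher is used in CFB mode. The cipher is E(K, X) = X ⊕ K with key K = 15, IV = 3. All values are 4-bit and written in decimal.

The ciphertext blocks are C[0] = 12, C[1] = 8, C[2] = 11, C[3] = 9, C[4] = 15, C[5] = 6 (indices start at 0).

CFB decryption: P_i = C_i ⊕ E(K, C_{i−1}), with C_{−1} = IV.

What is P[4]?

P[4] = 9

P[4]: E(K, 9) = 6; 15 ⊕ 6 = 9.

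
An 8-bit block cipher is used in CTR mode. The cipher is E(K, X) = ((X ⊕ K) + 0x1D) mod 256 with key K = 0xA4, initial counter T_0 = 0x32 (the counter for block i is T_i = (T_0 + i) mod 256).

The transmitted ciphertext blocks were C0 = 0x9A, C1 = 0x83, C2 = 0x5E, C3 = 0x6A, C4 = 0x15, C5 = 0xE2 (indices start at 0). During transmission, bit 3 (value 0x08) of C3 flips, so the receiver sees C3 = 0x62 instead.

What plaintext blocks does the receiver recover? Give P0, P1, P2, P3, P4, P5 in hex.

CTR decryption: S_i = E(K, T_i) where T_i is the counter for block i; P_i = C_i ⊕ S_i.
Only C3 changed, to 0x62. In CTR, a change in C_i flips the same bit in P_i only; the keystream is unaffected. Decrypting the received ciphertext:
P0: T = 0x32, S = E(K, T) = 0xB3; 0x9A ⊕ 0xB3 = 0x29.
P1: T = 0x33, S = E(K, T) = 0xB4; 0x83 ⊕ 0xB4 = 0x37.
P2: T = 0x34, S = E(K, T) = 0xAD; 0x5E ⊕ 0xAD = 0xF3.
P3: T = 0x35, S = E(K, T) = 0xAE; 0x62 ⊕ 0xAE = 0xCC.
P4: T = 0x36, S = E(K, T) = 0xAF; 0x15 ⊕ 0xAF = 0xBA.
P5: T = 0x37, S = E(K, T) = 0xB0; 0xE2 ⊕ 0xB0 = 0x52.
Blocks that differ from the original plaintext: P3.

P0 = 0x29, P1 = 0x37, P2 = 0xF3, P3 = 0xCC, P4 = 0xBA, P5 = 0x52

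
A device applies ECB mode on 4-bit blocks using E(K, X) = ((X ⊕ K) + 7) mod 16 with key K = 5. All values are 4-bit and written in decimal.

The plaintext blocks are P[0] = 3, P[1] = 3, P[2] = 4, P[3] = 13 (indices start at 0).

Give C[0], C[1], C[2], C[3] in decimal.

ECB encryption: C_i = E(K, P_i).
C[0]: E(K, 3) = 13.
C[1]: E(K, 3) = 13.
C[2]: E(K, 4) = 8.
C[3]: E(K, 13) = 15.

C[0] = 13, C[1] = 13, C[2] = 8, C[3] = 15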